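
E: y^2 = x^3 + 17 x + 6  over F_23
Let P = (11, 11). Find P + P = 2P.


Doubling: s = (3 x1^2 + a) / (2 y1)
s = (3*11^2 + 17) / (2*11) mod 23 = 11
x3 = s^2 - 2 x1 mod 23 = 11^2 - 2*11 = 7
y3 = s (x1 - x3) - y1 mod 23 = 11 * (11 - 7) - 11 = 10

2P = (7, 10)


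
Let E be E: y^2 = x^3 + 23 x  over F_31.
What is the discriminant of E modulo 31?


4 a^3 + 27 b^2 = 4*23^3 + 27*0^2 = 48668 + 0 = 48668
Delta = -16 * (48668) = -778688
Delta mod 31 = 1

Delta = 1 (mod 31)


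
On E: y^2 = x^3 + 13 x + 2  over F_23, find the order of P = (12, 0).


Compute successive multiples of P until we hit O:
  1P = (12, 0)
  2P = O

ord(P) = 2


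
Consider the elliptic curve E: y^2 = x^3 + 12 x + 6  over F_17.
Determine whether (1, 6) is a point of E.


Check whether y^2 = x^3 + 12 x + 6 (mod 17) for (x, y) = (1, 6).
LHS: y^2 = 6^2 mod 17 = 2
RHS: x^3 + 12 x + 6 = 1^3 + 12*1 + 6 mod 17 = 2
LHS = RHS

Yes, on the curve


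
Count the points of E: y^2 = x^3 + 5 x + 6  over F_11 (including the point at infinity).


For each x in F_11, count y with y^2 = x^3 + 5 x + 6 mod 11:
  x = 1: RHS = 1, y in [1, 10]  -> 2 point(s)
  x = 3: RHS = 4, y in [2, 9]  -> 2 point(s)
  x = 10: RHS = 0, y in [0]  -> 1 point(s)
Affine points: 5. Add the point at infinity: total = 6.

#E(F_11) = 6


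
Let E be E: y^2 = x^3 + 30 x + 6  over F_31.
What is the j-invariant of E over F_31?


Delta = -16(4 a^3 + 27 b^2) mod 31 = 12
-1728 * (4 a)^3 = -1728 * (4*30)^3 mod 31 = 15
j = 15 * 12^(-1) mod 31 = 9

j = 9 (mod 31)


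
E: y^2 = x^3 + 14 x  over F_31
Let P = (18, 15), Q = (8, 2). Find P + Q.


P != Q, so use the chord formula.
s = (y2 - y1) / (x2 - x1) = (18) / (21) mod 31 = 23
x3 = s^2 - x1 - x2 mod 31 = 23^2 - 18 - 8 = 7
y3 = s (x1 - x3) - y1 mod 31 = 23 * (18 - 7) - 15 = 21

P + Q = (7, 21)


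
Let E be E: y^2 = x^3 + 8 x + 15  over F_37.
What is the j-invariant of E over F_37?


Delta = -16(4 a^3 + 27 b^2) mod 37 = 13
-1728 * (4 a)^3 = -1728 * (4*8)^3 mod 37 = 31
j = 31 * 13^(-1) mod 37 = 28

j = 28 (mod 37)


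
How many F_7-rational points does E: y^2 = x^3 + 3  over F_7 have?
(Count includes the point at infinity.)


For each x in F_7, count y with y^2 = x^3 + 0 x + 3 mod 7:
  x = 1: RHS = 4, y in [2, 5]  -> 2 point(s)
  x = 2: RHS = 4, y in [2, 5]  -> 2 point(s)
  x = 3: RHS = 2, y in [3, 4]  -> 2 point(s)
  x = 4: RHS = 4, y in [2, 5]  -> 2 point(s)
  x = 5: RHS = 2, y in [3, 4]  -> 2 point(s)
  x = 6: RHS = 2, y in [3, 4]  -> 2 point(s)
Affine points: 12. Add the point at infinity: total = 13.

#E(F_7) = 13


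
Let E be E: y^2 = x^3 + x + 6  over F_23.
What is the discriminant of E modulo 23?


4 a^3 + 27 b^2 = 4*1^3 + 27*6^2 = 4 + 972 = 976
Delta = -16 * (976) = -15616
Delta mod 23 = 1

Delta = 1 (mod 23)


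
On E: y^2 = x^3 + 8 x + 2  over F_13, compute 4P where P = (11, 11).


k = 4 = 100_2 (binary, LSB first: 001)
Double-and-add from P = (11, 11):
  bit 0 = 0: acc unchanged = O
  bit 1 = 0: acc unchanged = O
  bit 2 = 1: acc = O + (11, 2) = (11, 2)

4P = (11, 2)


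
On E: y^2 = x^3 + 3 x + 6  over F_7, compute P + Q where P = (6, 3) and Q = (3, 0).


P != Q, so use the chord formula.
s = (y2 - y1) / (x2 - x1) = (4) / (4) mod 7 = 1
x3 = s^2 - x1 - x2 mod 7 = 1^2 - 6 - 3 = 6
y3 = s (x1 - x3) - y1 mod 7 = 1 * (6 - 6) - 3 = 4

P + Q = (6, 4)


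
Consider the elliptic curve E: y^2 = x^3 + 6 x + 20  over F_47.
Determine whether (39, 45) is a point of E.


Check whether y^2 = x^3 + 6 x + 20 (mod 47) for (x, y) = (39, 45).
LHS: y^2 = 45^2 mod 47 = 4
RHS: x^3 + 6 x + 20 = 39^3 + 6*39 + 20 mod 47 = 24
LHS != RHS

No, not on the curve


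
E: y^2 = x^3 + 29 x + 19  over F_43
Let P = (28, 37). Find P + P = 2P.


Doubling: s = (3 x1^2 + a) / (2 y1)
s = (3*28^2 + 29) / (2*37) mod 43 = 13
x3 = s^2 - 2 x1 mod 43 = 13^2 - 2*28 = 27
y3 = s (x1 - x3) - y1 mod 43 = 13 * (28 - 27) - 37 = 19

2P = (27, 19)


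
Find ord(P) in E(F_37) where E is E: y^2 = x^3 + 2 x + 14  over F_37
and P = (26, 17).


Compute successive multiples of P until we hit O:
  1P = (26, 17)
  2P = (33, 33)
  3P = (24, 14)
  4P = (17, 15)
  5P = (21, 17)
  6P = (27, 20)
  7P = (30, 8)
  8P = (30, 29)
  ... (continuing to 15P)
  15P = O

ord(P) = 15


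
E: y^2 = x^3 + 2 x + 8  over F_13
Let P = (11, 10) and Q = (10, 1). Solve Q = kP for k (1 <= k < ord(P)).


Enumerate multiples of P until we hit Q = (10, 1):
  1P = (11, 10)
  2P = (8, 9)
  3P = (10, 12)
  4P = (9, 12)
  5P = (7, 12)
  6P = (5, 0)
  7P = (7, 1)
  8P = (9, 1)
  9P = (10, 1)
Match found at i = 9.

k = 9


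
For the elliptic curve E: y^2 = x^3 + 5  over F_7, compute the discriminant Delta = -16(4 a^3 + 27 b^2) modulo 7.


4 a^3 + 27 b^2 = 4*0^3 + 27*5^2 = 0 + 675 = 675
Delta = -16 * (675) = -10800
Delta mod 7 = 1

Delta = 1 (mod 7)


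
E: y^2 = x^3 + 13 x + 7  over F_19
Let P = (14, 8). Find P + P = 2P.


Doubling: s = (3 x1^2 + a) / (2 y1)
s = (3*14^2 + 13) / (2*8) mod 19 = 15
x3 = s^2 - 2 x1 mod 19 = 15^2 - 2*14 = 7
y3 = s (x1 - x3) - y1 mod 19 = 15 * (14 - 7) - 8 = 2

2P = (7, 2)


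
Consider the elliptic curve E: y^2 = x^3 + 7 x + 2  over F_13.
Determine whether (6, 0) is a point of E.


Check whether y^2 = x^3 + 7 x + 2 (mod 13) for (x, y) = (6, 0).
LHS: y^2 = 0^2 mod 13 = 0
RHS: x^3 + 7 x + 2 = 6^3 + 7*6 + 2 mod 13 = 0
LHS = RHS

Yes, on the curve


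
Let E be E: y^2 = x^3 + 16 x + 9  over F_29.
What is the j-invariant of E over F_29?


Delta = -16(4 a^3 + 27 b^2) mod 29 = 27
-1728 * (4 a)^3 = -1728 * (4*16)^3 mod 29 = 11
j = 11 * 27^(-1) mod 29 = 9

j = 9 (mod 29)


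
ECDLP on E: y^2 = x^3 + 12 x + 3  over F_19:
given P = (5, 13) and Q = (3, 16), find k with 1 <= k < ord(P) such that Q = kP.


Enumerate multiples of P until we hit Q = (3, 16):
  1P = (5, 13)
  2P = (1, 15)
  3P = (18, 3)
  4P = (3, 3)
  5P = (17, 3)
  6P = (13, 0)
  7P = (17, 16)
  8P = (3, 16)
Match found at i = 8.

k = 8


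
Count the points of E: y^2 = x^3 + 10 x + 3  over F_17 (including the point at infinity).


For each x in F_17, count y with y^2 = x^3 + 10 x + 3 mod 17:
  x = 3: RHS = 9, y in [3, 14]  -> 2 point(s)
  x = 5: RHS = 8, y in [5, 12]  -> 2 point(s)
  x = 7: RHS = 8, y in [5, 12]  -> 2 point(s)
  x = 8: RHS = 0, y in [0]  -> 1 point(s)
  x = 10: RHS = 15, y in [7, 10]  -> 2 point(s)
  x = 11: RHS = 16, y in [4, 13]  -> 2 point(s)
  x = 12: RHS = 15, y in [7, 10]  -> 2 point(s)
  x = 13: RHS = 1, y in [1, 16]  -> 2 point(s)
  x = 15: RHS = 9, y in [3, 14]  -> 2 point(s)
  x = 16: RHS = 9, y in [3, 14]  -> 2 point(s)
Affine points: 19. Add the point at infinity: total = 20.

#E(F_17) = 20


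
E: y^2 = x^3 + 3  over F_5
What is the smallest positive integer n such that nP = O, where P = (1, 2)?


Compute successive multiples of P until we hit O:
  1P = (1, 2)
  2P = (2, 1)
  3P = (3, 0)
  4P = (2, 4)
  5P = (1, 3)
  6P = O

ord(P) = 6


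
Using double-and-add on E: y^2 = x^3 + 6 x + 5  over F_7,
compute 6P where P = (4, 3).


k = 6 = 110_2 (binary, LSB first: 011)
Double-and-add from P = (4, 3):
  bit 0 = 0: acc unchanged = O
  bit 1 = 1: acc = O + (3, 6) = (3, 6)
  bit 2 = 1: acc = (3, 6) + (2, 2) = (4, 4)

6P = (4, 4)


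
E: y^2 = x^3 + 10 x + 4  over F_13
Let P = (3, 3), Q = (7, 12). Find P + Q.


P != Q, so use the chord formula.
s = (y2 - y1) / (x2 - x1) = (9) / (4) mod 13 = 12
x3 = s^2 - x1 - x2 mod 13 = 12^2 - 3 - 7 = 4
y3 = s (x1 - x3) - y1 mod 13 = 12 * (3 - 4) - 3 = 11

P + Q = (4, 11)


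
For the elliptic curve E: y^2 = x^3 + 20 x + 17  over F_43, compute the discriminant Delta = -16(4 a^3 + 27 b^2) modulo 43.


4 a^3 + 27 b^2 = 4*20^3 + 27*17^2 = 32000 + 7803 = 39803
Delta = -16 * (39803) = -636848
Delta mod 43 = 25

Delta = 25 (mod 43)


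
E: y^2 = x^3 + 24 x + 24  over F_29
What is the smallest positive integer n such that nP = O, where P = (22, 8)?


Compute successive multiples of P until we hit O:
  1P = (22, 8)
  2P = (18, 13)
  3P = (25, 3)
  4P = (17, 3)
  5P = (20, 23)
  6P = (7, 10)
  7P = (16, 26)
  8P = (0, 13)
  ... (continuing to 33P)
  33P = O

ord(P) = 33


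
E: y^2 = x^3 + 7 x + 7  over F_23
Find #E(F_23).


For each x in F_23, count y with y^2 = x^3 + 7 x + 7 mod 23:
  x = 2: RHS = 6, y in [11, 12]  -> 2 point(s)
  x = 3: RHS = 9, y in [3, 20]  -> 2 point(s)
  x = 5: RHS = 6, y in [11, 12]  -> 2 point(s)
  x = 6: RHS = 12, y in [9, 14]  -> 2 point(s)
  x = 7: RHS = 8, y in [10, 13]  -> 2 point(s)
  x = 8: RHS = 0, y in [0]  -> 1 point(s)
  x = 11: RHS = 12, y in [9, 14]  -> 2 point(s)
  x = 12: RHS = 2, y in [5, 18]  -> 2 point(s)
  x = 13: RHS = 18, y in [8, 15]  -> 2 point(s)
  x = 16: RHS = 6, y in [11, 12]  -> 2 point(s)
  x = 17: RHS = 2, y in [5, 18]  -> 2 point(s)
  x = 18: RHS = 8, y in [10, 13]  -> 2 point(s)
  x = 21: RHS = 8, y in [10, 13]  -> 2 point(s)
Affine points: 25. Add the point at infinity: total = 26.

#E(F_23) = 26


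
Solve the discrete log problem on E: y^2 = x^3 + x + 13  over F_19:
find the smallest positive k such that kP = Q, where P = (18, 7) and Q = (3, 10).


Enumerate multiples of P until we hit Q = (3, 10):
  1P = (18, 7)
  2P = (11, 14)
  3P = (10, 4)
  4P = (14, 4)
  5P = (3, 9)
  6P = (3, 10)
Match found at i = 6.

k = 6


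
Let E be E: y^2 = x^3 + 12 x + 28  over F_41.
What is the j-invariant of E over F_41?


Delta = -16(4 a^3 + 27 b^2) mod 41 = 39
-1728 * (4 a)^3 = -1728 * (4*12)^3 mod 41 = 33
j = 33 * 39^(-1) mod 41 = 4

j = 4 (mod 41)


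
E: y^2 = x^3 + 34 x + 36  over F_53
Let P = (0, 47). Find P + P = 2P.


Doubling: s = (3 x1^2 + a) / (2 y1)
s = (3*0^2 + 34) / (2*47) mod 53 = 6
x3 = s^2 - 2 x1 mod 53 = 6^2 - 2*0 = 36
y3 = s (x1 - x3) - y1 mod 53 = 6 * (0 - 36) - 47 = 2

2P = (36, 2)


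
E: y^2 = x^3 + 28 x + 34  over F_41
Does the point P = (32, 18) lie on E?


Check whether y^2 = x^3 + 28 x + 34 (mod 41) for (x, y) = (32, 18).
LHS: y^2 = 18^2 mod 41 = 37
RHS: x^3 + 28 x + 34 = 32^3 + 28*32 + 34 mod 41 = 37
LHS = RHS

Yes, on the curve


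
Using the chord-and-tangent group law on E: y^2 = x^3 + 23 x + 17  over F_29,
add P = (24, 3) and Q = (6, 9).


P != Q, so use the chord formula.
s = (y2 - y1) / (x2 - x1) = (6) / (11) mod 29 = 19
x3 = s^2 - x1 - x2 mod 29 = 19^2 - 24 - 6 = 12
y3 = s (x1 - x3) - y1 mod 29 = 19 * (24 - 12) - 3 = 22

P + Q = (12, 22)


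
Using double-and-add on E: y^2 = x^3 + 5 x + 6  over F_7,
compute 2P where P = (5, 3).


k = 2 = 10_2 (binary, LSB first: 01)
Double-and-add from P = (5, 3):
  bit 0 = 0: acc unchanged = O
  bit 1 = 1: acc = O + (6, 0) = (6, 0)

2P = (6, 0)


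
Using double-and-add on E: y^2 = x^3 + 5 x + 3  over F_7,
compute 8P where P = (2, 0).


k = 8 = 1000_2 (binary, LSB first: 0001)
Double-and-add from P = (2, 0):
  bit 0 = 0: acc unchanged = O
  bit 1 = 0: acc unchanged = O
  bit 2 = 0: acc unchanged = O
  bit 3 = 1: acc = O + O = O

8P = O


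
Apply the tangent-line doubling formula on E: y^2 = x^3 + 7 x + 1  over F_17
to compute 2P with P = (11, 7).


Doubling: s = (3 x1^2 + a) / (2 y1)
s = (3*11^2 + 7) / (2*7) mod 17 = 7
x3 = s^2 - 2 x1 mod 17 = 7^2 - 2*11 = 10
y3 = s (x1 - x3) - y1 mod 17 = 7 * (11 - 10) - 7 = 0

2P = (10, 0)


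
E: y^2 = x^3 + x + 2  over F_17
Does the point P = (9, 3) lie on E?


Check whether y^2 = x^3 + 1 x + 2 (mod 17) for (x, y) = (9, 3).
LHS: y^2 = 3^2 mod 17 = 9
RHS: x^3 + 1 x + 2 = 9^3 + 1*9 + 2 mod 17 = 9
LHS = RHS

Yes, on the curve


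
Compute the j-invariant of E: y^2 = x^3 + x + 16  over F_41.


Delta = -16(4 a^3 + 27 b^2) mod 41 = 3
-1728 * (4 a)^3 = -1728 * (4*1)^3 mod 41 = 26
j = 26 * 3^(-1) mod 41 = 36

j = 36 (mod 41)


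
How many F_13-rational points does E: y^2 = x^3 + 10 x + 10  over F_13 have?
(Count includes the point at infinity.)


For each x in F_13, count y with y^2 = x^3 + 10 x + 10 mod 13:
  x = 0: RHS = 10, y in [6, 7]  -> 2 point(s)
  x = 2: RHS = 12, y in [5, 8]  -> 2 point(s)
  x = 4: RHS = 10, y in [6, 7]  -> 2 point(s)
  x = 5: RHS = 3, y in [4, 9]  -> 2 point(s)
  x = 6: RHS = 0, y in [0]  -> 1 point(s)
  x = 8: RHS = 4, y in [2, 11]  -> 2 point(s)
  x = 9: RHS = 10, y in [6, 7]  -> 2 point(s)
  x = 12: RHS = 12, y in [5, 8]  -> 2 point(s)
Affine points: 15. Add the point at infinity: total = 16.

#E(F_13) = 16


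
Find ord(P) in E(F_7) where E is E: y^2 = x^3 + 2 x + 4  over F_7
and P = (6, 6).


Compute successive multiples of P until we hit O:
  1P = (6, 6)
  2P = (3, 4)
  3P = (0, 5)
  4P = (2, 4)
  5P = (1, 0)
  6P = (2, 3)
  7P = (0, 2)
  8P = (3, 3)
  ... (continuing to 10P)
  10P = O

ord(P) = 10


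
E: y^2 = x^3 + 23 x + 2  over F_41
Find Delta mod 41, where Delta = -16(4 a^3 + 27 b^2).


4 a^3 + 27 b^2 = 4*23^3 + 27*2^2 = 48668 + 108 = 48776
Delta = -16 * (48776) = -780416
Delta mod 41 = 19

Delta = 19 (mod 41)


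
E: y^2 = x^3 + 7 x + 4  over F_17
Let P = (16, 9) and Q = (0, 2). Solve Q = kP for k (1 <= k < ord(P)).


Enumerate multiples of P until we hit Q = (0, 2):
  1P = (16, 9)
  2P = (0, 15)
  3P = (3, 1)
  4P = (2, 14)
  5P = (15, 4)
  6P = (11, 16)
  7P = (11, 1)
  8P = (15, 13)
  9P = (2, 3)
  10P = (3, 16)
  11P = (0, 2)
Match found at i = 11.

k = 11


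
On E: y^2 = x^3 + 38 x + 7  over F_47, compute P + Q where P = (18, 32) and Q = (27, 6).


P != Q, so use the chord formula.
s = (y2 - y1) / (x2 - x1) = (21) / (9) mod 47 = 18
x3 = s^2 - x1 - x2 mod 47 = 18^2 - 18 - 27 = 44
y3 = s (x1 - x3) - y1 mod 47 = 18 * (18 - 44) - 32 = 17

P + Q = (44, 17)


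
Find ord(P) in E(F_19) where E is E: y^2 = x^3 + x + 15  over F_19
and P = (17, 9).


Compute successive multiples of P until we hit O:
  1P = (17, 9)
  2P = (2, 5)
  3P = (1, 13)
  4P = (7, 17)
  5P = (4, 11)
  6P = (15, 17)
  7P = (3, 11)
  8P = (6, 3)
  ... (continuing to 21P)
  21P = O

ord(P) = 21


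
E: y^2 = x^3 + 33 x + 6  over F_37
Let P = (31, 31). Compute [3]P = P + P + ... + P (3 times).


k = 3 = 11_2 (binary, LSB first: 11)
Double-and-add from P = (31, 31):
  bit 0 = 1: acc = O + (31, 31) = (31, 31)
  bit 1 = 1: acc = (31, 31) + (9, 25) = (9, 12)

3P = (9, 12)


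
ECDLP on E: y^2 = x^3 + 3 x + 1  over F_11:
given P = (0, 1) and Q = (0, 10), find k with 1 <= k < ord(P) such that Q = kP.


Enumerate multiples of P until we hit Q = (0, 10):
  1P = (0, 1)
  2P = (5, 8)
  3P = (4, 0)
  4P = (5, 3)
  5P = (0, 10)
Match found at i = 5.

k = 5


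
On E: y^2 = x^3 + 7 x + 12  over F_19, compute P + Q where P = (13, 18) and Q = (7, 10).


P != Q, so use the chord formula.
s = (y2 - y1) / (x2 - x1) = (11) / (13) mod 19 = 14
x3 = s^2 - x1 - x2 mod 19 = 14^2 - 13 - 7 = 5
y3 = s (x1 - x3) - y1 mod 19 = 14 * (13 - 5) - 18 = 18

P + Q = (5, 18)


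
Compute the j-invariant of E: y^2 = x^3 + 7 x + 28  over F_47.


Delta = -16(4 a^3 + 27 b^2) mod 47 = 38
-1728 * (4 a)^3 = -1728 * (4*7)^3 mod 47 = 33
j = 33 * 38^(-1) mod 47 = 12

j = 12 (mod 47)


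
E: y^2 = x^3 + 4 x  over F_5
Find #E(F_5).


For each x in F_5, count y with y^2 = x^3 + 4 x + 0 mod 5:
  x = 0: RHS = 0, y in [0]  -> 1 point(s)
  x = 1: RHS = 0, y in [0]  -> 1 point(s)
  x = 2: RHS = 1, y in [1, 4]  -> 2 point(s)
  x = 3: RHS = 4, y in [2, 3]  -> 2 point(s)
  x = 4: RHS = 0, y in [0]  -> 1 point(s)
Affine points: 7. Add the point at infinity: total = 8.

#E(F_5) = 8


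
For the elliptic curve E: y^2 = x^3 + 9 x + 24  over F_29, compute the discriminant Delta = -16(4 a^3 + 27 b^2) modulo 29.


4 a^3 + 27 b^2 = 4*9^3 + 27*24^2 = 2916 + 15552 = 18468
Delta = -16 * (18468) = -295488
Delta mod 29 = 22

Delta = 22 (mod 29)


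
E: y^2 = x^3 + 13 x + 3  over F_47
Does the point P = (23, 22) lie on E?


Check whether y^2 = x^3 + 13 x + 3 (mod 47) for (x, y) = (23, 22).
LHS: y^2 = 22^2 mod 47 = 14
RHS: x^3 + 13 x + 3 = 23^3 + 13*23 + 3 mod 47 = 14
LHS = RHS

Yes, on the curve


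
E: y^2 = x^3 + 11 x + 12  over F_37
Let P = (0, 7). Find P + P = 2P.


Doubling: s = (3 x1^2 + a) / (2 y1)
s = (3*0^2 + 11) / (2*7) mod 37 = 14
x3 = s^2 - 2 x1 mod 37 = 14^2 - 2*0 = 11
y3 = s (x1 - x3) - y1 mod 37 = 14 * (0 - 11) - 7 = 24

2P = (11, 24)


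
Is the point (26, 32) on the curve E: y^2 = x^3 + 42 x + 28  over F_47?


Check whether y^2 = x^3 + 42 x + 28 (mod 47) for (x, y) = (26, 32).
LHS: y^2 = 32^2 mod 47 = 37
RHS: x^3 + 42 x + 28 = 26^3 + 42*26 + 28 mod 47 = 37
LHS = RHS

Yes, on the curve


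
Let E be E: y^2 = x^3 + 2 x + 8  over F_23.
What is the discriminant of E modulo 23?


4 a^3 + 27 b^2 = 4*2^3 + 27*8^2 = 32 + 1728 = 1760
Delta = -16 * (1760) = -28160
Delta mod 23 = 15

Delta = 15 (mod 23)


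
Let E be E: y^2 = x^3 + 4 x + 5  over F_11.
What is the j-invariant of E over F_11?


Delta = -16(4 a^3 + 27 b^2) mod 11 = 9
-1728 * (4 a)^3 = -1728 * (4*4)^3 mod 11 = 7
j = 7 * 9^(-1) mod 11 = 2

j = 2 (mod 11)


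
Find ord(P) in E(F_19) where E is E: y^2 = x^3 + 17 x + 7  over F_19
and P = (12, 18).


Compute successive multiples of P until we hit O:
  1P = (12, 18)
  2P = (12, 1)
  3P = O

ord(P) = 3


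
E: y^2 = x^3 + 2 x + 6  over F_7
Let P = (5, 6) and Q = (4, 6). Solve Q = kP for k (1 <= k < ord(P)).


Enumerate multiples of P until we hit Q = (4, 6):
  1P = (5, 6)
  2P = (4, 1)
  3P = (2, 2)
  4P = (1, 4)
  5P = (3, 2)
  6P = (3, 5)
  7P = (1, 3)
  8P = (2, 5)
  9P = (4, 6)
Match found at i = 9.

k = 9


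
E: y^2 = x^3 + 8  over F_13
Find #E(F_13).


For each x in F_13, count y with y^2 = x^3 + 0 x + 8 mod 13:
  x = 1: RHS = 9, y in [3, 10]  -> 2 point(s)
  x = 2: RHS = 3, y in [4, 9]  -> 2 point(s)
  x = 3: RHS = 9, y in [3, 10]  -> 2 point(s)
  x = 5: RHS = 3, y in [4, 9]  -> 2 point(s)
  x = 6: RHS = 3, y in [4, 9]  -> 2 point(s)
  x = 7: RHS = 0, y in [0]  -> 1 point(s)
  x = 8: RHS = 0, y in [0]  -> 1 point(s)
  x = 9: RHS = 9, y in [3, 10]  -> 2 point(s)
  x = 11: RHS = 0, y in [0]  -> 1 point(s)
Affine points: 15. Add the point at infinity: total = 16.

#E(F_13) = 16


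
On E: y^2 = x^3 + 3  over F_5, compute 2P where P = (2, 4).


Doubling: s = (3 x1^2 + a) / (2 y1)
s = (3*2^2 + 0) / (2*4) mod 5 = 4
x3 = s^2 - 2 x1 mod 5 = 4^2 - 2*2 = 2
y3 = s (x1 - x3) - y1 mod 5 = 4 * (2 - 2) - 4 = 1

2P = (2, 1)


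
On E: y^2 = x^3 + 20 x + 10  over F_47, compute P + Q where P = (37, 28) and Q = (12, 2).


P != Q, so use the chord formula.
s = (y2 - y1) / (x2 - x1) = (21) / (22) mod 47 = 33
x3 = s^2 - x1 - x2 mod 47 = 33^2 - 37 - 12 = 6
y3 = s (x1 - x3) - y1 mod 47 = 33 * (37 - 6) - 28 = 8

P + Q = (6, 8)


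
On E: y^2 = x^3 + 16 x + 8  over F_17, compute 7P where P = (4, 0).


k = 7 = 111_2 (binary, LSB first: 111)
Double-and-add from P = (4, 0):
  bit 0 = 1: acc = O + (4, 0) = (4, 0)
  bit 1 = 1: acc = (4, 0) + O = (4, 0)
  bit 2 = 1: acc = (4, 0) + O = (4, 0)

7P = (4, 0)


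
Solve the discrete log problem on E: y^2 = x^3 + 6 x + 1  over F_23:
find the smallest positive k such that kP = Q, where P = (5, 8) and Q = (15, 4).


Enumerate multiples of P until we hit Q = (15, 4):
  1P = (5, 8)
  2P = (15, 19)
  3P = (21, 2)
  4P = (9, 5)
  5P = (11, 8)
  6P = (7, 15)
  7P = (6, 0)
  8P = (7, 8)
  9P = (11, 15)
  10P = (9, 18)
  11P = (21, 21)
  12P = (15, 4)
Match found at i = 12.

k = 12


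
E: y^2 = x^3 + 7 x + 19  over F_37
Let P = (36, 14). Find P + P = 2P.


Doubling: s = (3 x1^2 + a) / (2 y1)
s = (3*36^2 + 7) / (2*14) mod 37 = 3
x3 = s^2 - 2 x1 mod 37 = 3^2 - 2*36 = 11
y3 = s (x1 - x3) - y1 mod 37 = 3 * (36 - 11) - 14 = 24

2P = (11, 24)


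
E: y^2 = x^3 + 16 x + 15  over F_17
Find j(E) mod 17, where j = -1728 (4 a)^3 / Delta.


Delta = -16(4 a^3 + 27 b^2) mod 17 = 2
-1728 * (4 a)^3 = -1728 * (4*16)^3 mod 17 = 7
j = 7 * 2^(-1) mod 17 = 12

j = 12 (mod 17)


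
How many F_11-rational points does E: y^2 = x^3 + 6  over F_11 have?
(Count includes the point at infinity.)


For each x in F_11, count y with y^2 = x^3 + 0 x + 6 mod 11:
  x = 2: RHS = 3, y in [5, 6]  -> 2 point(s)
  x = 3: RHS = 0, y in [0]  -> 1 point(s)
  x = 4: RHS = 4, y in [2, 9]  -> 2 point(s)
  x = 8: RHS = 1, y in [1, 10]  -> 2 point(s)
  x = 9: RHS = 9, y in [3, 8]  -> 2 point(s)
  x = 10: RHS = 5, y in [4, 7]  -> 2 point(s)
Affine points: 11. Add the point at infinity: total = 12.

#E(F_11) = 12


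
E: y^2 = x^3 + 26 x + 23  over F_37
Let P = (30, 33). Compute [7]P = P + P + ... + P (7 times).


k = 7 = 111_2 (binary, LSB first: 111)
Double-and-add from P = (30, 33):
  bit 0 = 1: acc = O + (30, 33) = (30, 33)
  bit 1 = 1: acc = (30, 33) + (7, 20) = (12, 19)
  bit 2 = 1: acc = (12, 19) + (2, 34) = (16, 24)

7P = (16, 24)


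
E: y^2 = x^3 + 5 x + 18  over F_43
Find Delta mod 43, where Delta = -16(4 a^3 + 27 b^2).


4 a^3 + 27 b^2 = 4*5^3 + 27*18^2 = 500 + 8748 = 9248
Delta = -16 * (9248) = -147968
Delta mod 43 = 38

Delta = 38 (mod 43)


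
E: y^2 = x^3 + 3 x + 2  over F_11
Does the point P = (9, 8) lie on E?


Check whether y^2 = x^3 + 3 x + 2 (mod 11) for (x, y) = (9, 8).
LHS: y^2 = 8^2 mod 11 = 9
RHS: x^3 + 3 x + 2 = 9^3 + 3*9 + 2 mod 11 = 10
LHS != RHS

No, not on the curve


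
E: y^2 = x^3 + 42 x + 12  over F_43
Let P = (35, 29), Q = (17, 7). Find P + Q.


P != Q, so use the chord formula.
s = (y2 - y1) / (x2 - x1) = (21) / (25) mod 43 = 6
x3 = s^2 - x1 - x2 mod 43 = 6^2 - 35 - 17 = 27
y3 = s (x1 - x3) - y1 mod 43 = 6 * (35 - 27) - 29 = 19

P + Q = (27, 19)


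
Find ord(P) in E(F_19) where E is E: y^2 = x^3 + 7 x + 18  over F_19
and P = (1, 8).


Compute successive multiples of P until we hit O:
  1P = (1, 8)
  2P = (7, 12)
  3P = (3, 16)
  4P = (12, 5)
  5P = (10, 10)
  6P = (5, 8)
  7P = (13, 11)
  8P = (11, 18)
  ... (continuing to 19P)
  19P = O

ord(P) = 19


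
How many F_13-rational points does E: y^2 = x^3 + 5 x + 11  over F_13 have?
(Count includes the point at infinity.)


For each x in F_13, count y with y^2 = x^3 + 5 x + 11 mod 13:
  x = 1: RHS = 4, y in [2, 11]  -> 2 point(s)
  x = 2: RHS = 3, y in [4, 9]  -> 2 point(s)
  x = 3: RHS = 1, y in [1, 12]  -> 2 point(s)
  x = 4: RHS = 4, y in [2, 11]  -> 2 point(s)
  x = 6: RHS = 10, y in [6, 7]  -> 2 point(s)
  x = 7: RHS = 12, y in [5, 8]  -> 2 point(s)
  x = 8: RHS = 4, y in [2, 11]  -> 2 point(s)
Affine points: 14. Add the point at infinity: total = 15.

#E(F_13) = 15


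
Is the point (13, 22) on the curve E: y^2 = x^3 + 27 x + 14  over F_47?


Check whether y^2 = x^3 + 27 x + 14 (mod 47) for (x, y) = (13, 22).
LHS: y^2 = 22^2 mod 47 = 14
RHS: x^3 + 27 x + 14 = 13^3 + 27*13 + 14 mod 47 = 24
LHS != RHS

No, not on the curve


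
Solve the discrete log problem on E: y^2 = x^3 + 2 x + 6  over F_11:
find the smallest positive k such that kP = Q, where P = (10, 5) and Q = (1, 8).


Enumerate multiples of P until we hit Q = (1, 8):
  1P = (10, 5)
  2P = (5, 3)
  3P = (1, 3)
  4P = (1, 8)
Match found at i = 4.

k = 4


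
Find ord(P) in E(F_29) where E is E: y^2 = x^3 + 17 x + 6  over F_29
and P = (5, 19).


Compute successive multiples of P until we hit O:
  1P = (5, 19)
  2P = (10, 4)
  3P = (23, 6)
  4P = (0, 8)
  5P = (1, 13)
  6P = (18, 5)
  7P = (19, 5)
  8P = (6, 11)
  ... (continuing to 39P)
  39P = O

ord(P) = 39


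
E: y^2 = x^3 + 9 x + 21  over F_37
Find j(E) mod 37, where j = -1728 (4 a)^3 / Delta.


Delta = -16(4 a^3 + 27 b^2) mod 37 = 2
-1728 * (4 a)^3 = -1728 * (4*9)^3 mod 37 = 26
j = 26 * 2^(-1) mod 37 = 13

j = 13 (mod 37)


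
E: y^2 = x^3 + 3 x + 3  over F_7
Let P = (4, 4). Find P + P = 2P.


Doubling: s = (3 x1^2 + a) / (2 y1)
s = (3*4^2 + 3) / (2*4) mod 7 = 2
x3 = s^2 - 2 x1 mod 7 = 2^2 - 2*4 = 3
y3 = s (x1 - x3) - y1 mod 7 = 2 * (4 - 3) - 4 = 5

2P = (3, 5)


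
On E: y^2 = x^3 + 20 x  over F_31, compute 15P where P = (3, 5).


k = 15 = 1111_2 (binary, LSB first: 1111)
Double-and-add from P = (3, 5):
  bit 0 = 1: acc = O + (3, 5) = (3, 5)
  bit 1 = 1: acc = (3, 5) + (4, 12) = (11, 1)
  bit 2 = 1: acc = (11, 1) + (25, 6) = (13, 16)
  bit 3 = 1: acc = (13, 16) + (19, 27) = (17, 18)

15P = (17, 18)


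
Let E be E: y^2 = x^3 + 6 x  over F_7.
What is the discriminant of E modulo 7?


4 a^3 + 27 b^2 = 4*6^3 + 27*0^2 = 864 + 0 = 864
Delta = -16 * (864) = -13824
Delta mod 7 = 1

Delta = 1 (mod 7)


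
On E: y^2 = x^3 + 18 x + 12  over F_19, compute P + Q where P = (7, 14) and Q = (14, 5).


P != Q, so use the chord formula.
s = (y2 - y1) / (x2 - x1) = (10) / (7) mod 19 = 15
x3 = s^2 - x1 - x2 mod 19 = 15^2 - 7 - 14 = 14
y3 = s (x1 - x3) - y1 mod 19 = 15 * (7 - 14) - 14 = 14

P + Q = (14, 14)


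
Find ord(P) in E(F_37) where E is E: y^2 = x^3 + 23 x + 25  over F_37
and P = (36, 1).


Compute successive multiples of P until we hit O:
  1P = (36, 1)
  2P = (23, 20)
  3P = (4, 12)
  4P = (27, 4)
  5P = (7, 14)
  6P = (3, 11)
  7P = (32, 9)
  8P = (10, 21)
  ... (continuing to 37P)
  37P = O

ord(P) = 37


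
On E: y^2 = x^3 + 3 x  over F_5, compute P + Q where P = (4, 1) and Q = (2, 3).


P != Q, so use the chord formula.
s = (y2 - y1) / (x2 - x1) = (2) / (3) mod 5 = 4
x3 = s^2 - x1 - x2 mod 5 = 4^2 - 4 - 2 = 0
y3 = s (x1 - x3) - y1 mod 5 = 4 * (4 - 0) - 1 = 0

P + Q = (0, 0)


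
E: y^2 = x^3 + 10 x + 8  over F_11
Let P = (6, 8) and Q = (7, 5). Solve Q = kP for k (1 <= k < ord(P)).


Enumerate multiples of P until we hit Q = (7, 5):
  1P = (6, 8)
  2P = (2, 5)
  3P = (7, 5)
Match found at i = 3.

k = 3


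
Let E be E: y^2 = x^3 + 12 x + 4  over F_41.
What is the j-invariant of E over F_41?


Delta = -16(4 a^3 + 27 b^2) mod 41 = 2
-1728 * (4 a)^3 = -1728 * (4*12)^3 mod 41 = 33
j = 33 * 2^(-1) mod 41 = 37

j = 37 (mod 41)


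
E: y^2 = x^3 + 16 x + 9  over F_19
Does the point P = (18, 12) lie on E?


Check whether y^2 = x^3 + 16 x + 9 (mod 19) for (x, y) = (18, 12).
LHS: y^2 = 12^2 mod 19 = 11
RHS: x^3 + 16 x + 9 = 18^3 + 16*18 + 9 mod 19 = 11
LHS = RHS

Yes, on the curve


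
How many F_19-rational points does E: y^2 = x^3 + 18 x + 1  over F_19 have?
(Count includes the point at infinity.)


For each x in F_19, count y with y^2 = x^3 + 18 x + 1 mod 19:
  x = 0: RHS = 1, y in [1, 18]  -> 2 point(s)
  x = 1: RHS = 1, y in [1, 18]  -> 2 point(s)
  x = 2: RHS = 7, y in [8, 11]  -> 2 point(s)
  x = 3: RHS = 6, y in [5, 14]  -> 2 point(s)
  x = 4: RHS = 4, y in [2, 17]  -> 2 point(s)
  x = 5: RHS = 7, y in [8, 11]  -> 2 point(s)
  x = 8: RHS = 11, y in [7, 12]  -> 2 point(s)
  x = 12: RHS = 7, y in [8, 11]  -> 2 point(s)
  x = 13: RHS = 0, y in [0]  -> 1 point(s)
  x = 15: RHS = 17, y in [6, 13]  -> 2 point(s)
  x = 18: RHS = 1, y in [1, 18]  -> 2 point(s)
Affine points: 21. Add the point at infinity: total = 22.

#E(F_19) = 22


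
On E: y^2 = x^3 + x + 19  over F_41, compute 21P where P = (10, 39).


k = 21 = 10101_2 (binary, LSB first: 10101)
Double-and-add from P = (10, 39):
  bit 0 = 1: acc = O + (10, 39) = (10, 39)
  bit 1 = 0: acc unchanged = (10, 39)
  bit 2 = 1: acc = (10, 39) + (11, 7) = (19, 3)
  bit 3 = 0: acc unchanged = (19, 3)
  bit 4 = 1: acc = (19, 3) + (3, 34) = (29, 1)

21P = (29, 1)


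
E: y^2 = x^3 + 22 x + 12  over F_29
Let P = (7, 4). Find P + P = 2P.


Doubling: s = (3 x1^2 + a) / (2 y1)
s = (3*7^2 + 22) / (2*4) mod 29 = 3
x3 = s^2 - 2 x1 mod 29 = 3^2 - 2*7 = 24
y3 = s (x1 - x3) - y1 mod 29 = 3 * (7 - 24) - 4 = 3

2P = (24, 3)


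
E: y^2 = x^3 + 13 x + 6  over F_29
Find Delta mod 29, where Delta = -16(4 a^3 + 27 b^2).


4 a^3 + 27 b^2 = 4*13^3 + 27*6^2 = 8788 + 972 = 9760
Delta = -16 * (9760) = -156160
Delta mod 29 = 5

Delta = 5 (mod 29)


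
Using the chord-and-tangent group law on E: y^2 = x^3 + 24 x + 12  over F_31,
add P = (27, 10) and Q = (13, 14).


P != Q, so use the chord formula.
s = (y2 - y1) / (x2 - x1) = (4) / (17) mod 31 = 13
x3 = s^2 - x1 - x2 mod 31 = 13^2 - 27 - 13 = 5
y3 = s (x1 - x3) - y1 mod 31 = 13 * (27 - 5) - 10 = 28

P + Q = (5, 28)


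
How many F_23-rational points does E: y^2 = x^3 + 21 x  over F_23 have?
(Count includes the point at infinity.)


For each x in F_23, count y with y^2 = x^3 + 21 x + 0 mod 23:
  x = 0: RHS = 0, y in [0]  -> 1 point(s)
  x = 2: RHS = 4, y in [2, 21]  -> 2 point(s)
  x = 5: RHS = 0, y in [0]  -> 1 point(s)
  x = 8: RHS = 13, y in [6, 17]  -> 2 point(s)
  x = 12: RHS = 2, y in [5, 18]  -> 2 point(s)
  x = 13: RHS = 9, y in [3, 20]  -> 2 point(s)
  x = 14: RHS = 2, y in [5, 18]  -> 2 point(s)
  x = 16: RHS = 16, y in [4, 19]  -> 2 point(s)
  x = 17: RHS = 3, y in [7, 16]  -> 2 point(s)
  x = 18: RHS = 0, y in [0]  -> 1 point(s)
  x = 19: RHS = 13, y in [6, 17]  -> 2 point(s)
  x = 20: RHS = 2, y in [5, 18]  -> 2 point(s)
  x = 22: RHS = 1, y in [1, 22]  -> 2 point(s)
Affine points: 23. Add the point at infinity: total = 24.

#E(F_23) = 24


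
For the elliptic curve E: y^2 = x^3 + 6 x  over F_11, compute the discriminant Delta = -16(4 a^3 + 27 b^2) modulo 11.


4 a^3 + 27 b^2 = 4*6^3 + 27*0^2 = 864 + 0 = 864
Delta = -16 * (864) = -13824
Delta mod 11 = 3

Delta = 3 (mod 11)


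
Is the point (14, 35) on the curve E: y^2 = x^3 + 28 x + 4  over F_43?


Check whether y^2 = x^3 + 28 x + 4 (mod 43) for (x, y) = (14, 35).
LHS: y^2 = 35^2 mod 43 = 21
RHS: x^3 + 28 x + 4 = 14^3 + 28*14 + 4 mod 43 = 1
LHS != RHS

No, not on the curve


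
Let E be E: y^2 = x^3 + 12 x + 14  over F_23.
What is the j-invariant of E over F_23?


Delta = -16(4 a^3 + 27 b^2) mod 23 = 6
-1728 * (4 a)^3 = -1728 * (4*12)^3 mod 23 = 22
j = 22 * 6^(-1) mod 23 = 19

j = 19 (mod 23)


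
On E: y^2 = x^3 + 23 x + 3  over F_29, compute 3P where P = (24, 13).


k = 3 = 11_2 (binary, LSB first: 11)
Double-and-add from P = (24, 13):
  bit 0 = 1: acc = O + (24, 13) = (24, 13)
  bit 1 = 1: acc = (24, 13) + (17, 0) = (24, 16)

3P = (24, 16)


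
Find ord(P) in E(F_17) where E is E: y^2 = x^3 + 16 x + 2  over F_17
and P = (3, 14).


Compute successive multiples of P until we hit O:
  1P = (3, 14)
  2P = (9, 12)
  3P = (7, 10)
  4P = (8, 8)
  5P = (2, 12)
  6P = (16, 11)
  7P = (6, 5)
  8P = (0, 11)
  ... (continuing to 25P)
  25P = O

ord(P) = 25


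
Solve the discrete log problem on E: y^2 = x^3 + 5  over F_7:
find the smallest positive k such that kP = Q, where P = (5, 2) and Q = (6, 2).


Enumerate multiples of P until we hit Q = (6, 2):
  1P = (5, 2)
  2P = (6, 2)
Match found at i = 2.

k = 2


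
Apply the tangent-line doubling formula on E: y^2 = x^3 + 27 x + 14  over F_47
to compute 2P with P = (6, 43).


Doubling: s = (3 x1^2 + a) / (2 y1)
s = (3*6^2 + 27) / (2*43) mod 47 = 36
x3 = s^2 - 2 x1 mod 47 = 36^2 - 2*6 = 15
y3 = s (x1 - x3) - y1 mod 47 = 36 * (6 - 15) - 43 = 9

2P = (15, 9)


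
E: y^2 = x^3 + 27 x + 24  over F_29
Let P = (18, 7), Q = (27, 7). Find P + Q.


P != Q, so use the chord formula.
s = (y2 - y1) / (x2 - x1) = (0) / (9) mod 29 = 0
x3 = s^2 - x1 - x2 mod 29 = 0^2 - 18 - 27 = 13
y3 = s (x1 - x3) - y1 mod 29 = 0 * (18 - 13) - 7 = 22

P + Q = (13, 22)


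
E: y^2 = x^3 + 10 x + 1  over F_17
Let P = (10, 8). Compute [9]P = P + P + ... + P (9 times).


k = 9 = 1001_2 (binary, LSB first: 1001)
Double-and-add from P = (10, 8):
  bit 0 = 1: acc = O + (10, 8) = (10, 8)
  bit 1 = 0: acc unchanged = (10, 8)
  bit 2 = 0: acc unchanged = (10, 8)
  bit 3 = 1: acc = (10, 8) + (8, 10) = (0, 16)

9P = (0, 16)


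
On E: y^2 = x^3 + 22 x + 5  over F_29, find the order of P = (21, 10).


Compute successive multiples of P until we hit O:
  1P = (21, 10)
  2P = (20, 21)
  3P = (22, 1)
  4P = (9, 27)
  5P = (0, 11)
  6P = (13, 20)
  7P = (2, 17)
  8P = (12, 5)
  ... (continuing to 31P)
  31P = O

ord(P) = 31


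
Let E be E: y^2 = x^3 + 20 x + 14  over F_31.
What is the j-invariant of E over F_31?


Delta = -16(4 a^3 + 27 b^2) mod 31 = 16
-1728 * (4 a)^3 = -1728 * (4*20)^3 mod 31 = 1
j = 1 * 16^(-1) mod 31 = 2

j = 2 (mod 31)


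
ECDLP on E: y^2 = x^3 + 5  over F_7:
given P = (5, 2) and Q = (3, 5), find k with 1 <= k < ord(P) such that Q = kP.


Enumerate multiples of P until we hit Q = (3, 5):
  1P = (5, 2)
  2P = (6, 2)
  3P = (3, 5)
Match found at i = 3.

k = 3


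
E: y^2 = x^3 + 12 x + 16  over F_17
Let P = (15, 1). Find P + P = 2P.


Doubling: s = (3 x1^2 + a) / (2 y1)
s = (3*15^2 + 12) / (2*1) mod 17 = 12
x3 = s^2 - 2 x1 mod 17 = 12^2 - 2*15 = 12
y3 = s (x1 - x3) - y1 mod 17 = 12 * (15 - 12) - 1 = 1

2P = (12, 1)


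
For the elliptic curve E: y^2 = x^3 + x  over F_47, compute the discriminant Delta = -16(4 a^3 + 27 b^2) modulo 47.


4 a^3 + 27 b^2 = 4*1^3 + 27*0^2 = 4 + 0 = 4
Delta = -16 * (4) = -64
Delta mod 47 = 30

Delta = 30 (mod 47)


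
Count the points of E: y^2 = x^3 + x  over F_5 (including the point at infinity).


For each x in F_5, count y with y^2 = x^3 + 1 x + 0 mod 5:
  x = 0: RHS = 0, y in [0]  -> 1 point(s)
  x = 2: RHS = 0, y in [0]  -> 1 point(s)
  x = 3: RHS = 0, y in [0]  -> 1 point(s)
Affine points: 3. Add the point at infinity: total = 4.

#E(F_5) = 4


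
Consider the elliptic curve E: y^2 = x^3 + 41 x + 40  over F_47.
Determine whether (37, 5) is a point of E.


Check whether y^2 = x^3 + 41 x + 40 (mod 47) for (x, y) = (37, 5).
LHS: y^2 = 5^2 mod 47 = 25
RHS: x^3 + 41 x + 40 = 37^3 + 41*37 + 40 mod 47 = 40
LHS != RHS

No, not on the curve


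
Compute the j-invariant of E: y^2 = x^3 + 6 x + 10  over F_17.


Delta = -16(4 a^3 + 27 b^2) mod 17 = 11
-1728 * (4 a)^3 = -1728 * (4*6)^3 mod 17 = 1
j = 1 * 11^(-1) mod 17 = 14

j = 14 (mod 17)


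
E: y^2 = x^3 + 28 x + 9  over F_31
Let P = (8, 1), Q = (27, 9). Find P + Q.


P != Q, so use the chord formula.
s = (y2 - y1) / (x2 - x1) = (8) / (19) mod 31 = 20
x3 = s^2 - x1 - x2 mod 31 = 20^2 - 8 - 27 = 24
y3 = s (x1 - x3) - y1 mod 31 = 20 * (8 - 24) - 1 = 20

P + Q = (24, 20)


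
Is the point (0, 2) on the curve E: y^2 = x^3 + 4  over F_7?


Check whether y^2 = x^3 + 0 x + 4 (mod 7) for (x, y) = (0, 2).
LHS: y^2 = 2^2 mod 7 = 4
RHS: x^3 + 0 x + 4 = 0^3 + 0*0 + 4 mod 7 = 4
LHS = RHS

Yes, on the curve


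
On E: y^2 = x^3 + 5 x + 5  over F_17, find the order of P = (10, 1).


Compute successive multiples of P until we hit O:
  1P = (10, 1)
  2P = (10, 16)
  3P = O

ord(P) = 3


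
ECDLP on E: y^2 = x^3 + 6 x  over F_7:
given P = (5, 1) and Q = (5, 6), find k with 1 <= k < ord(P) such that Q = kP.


Enumerate multiples of P until we hit Q = (5, 6):
  1P = (5, 1)
  2P = (1, 0)
  3P = (5, 6)
Match found at i = 3.

k = 3


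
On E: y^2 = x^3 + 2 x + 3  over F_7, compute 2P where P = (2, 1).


k = 2 = 10_2 (binary, LSB first: 01)
Double-and-add from P = (2, 1):
  bit 0 = 0: acc unchanged = O
  bit 1 = 1: acc = O + (3, 6) = (3, 6)

2P = (3, 6)


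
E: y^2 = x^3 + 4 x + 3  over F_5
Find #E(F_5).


For each x in F_5, count y with y^2 = x^3 + 4 x + 3 mod 5:
  x = 2: RHS = 4, y in [2, 3]  -> 2 point(s)
Affine points: 2. Add the point at infinity: total = 3.

#E(F_5) = 3


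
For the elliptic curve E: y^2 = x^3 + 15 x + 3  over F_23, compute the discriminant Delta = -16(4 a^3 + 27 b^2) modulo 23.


4 a^3 + 27 b^2 = 4*15^3 + 27*3^2 = 13500 + 243 = 13743
Delta = -16 * (13743) = -219888
Delta mod 23 = 15

Delta = 15 (mod 23)


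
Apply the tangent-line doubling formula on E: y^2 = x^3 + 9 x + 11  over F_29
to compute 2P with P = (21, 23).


Doubling: s = (3 x1^2 + a) / (2 y1)
s = (3*21^2 + 9) / (2*23) mod 29 = 5
x3 = s^2 - 2 x1 mod 29 = 5^2 - 2*21 = 12
y3 = s (x1 - x3) - y1 mod 29 = 5 * (21 - 12) - 23 = 22

2P = (12, 22)


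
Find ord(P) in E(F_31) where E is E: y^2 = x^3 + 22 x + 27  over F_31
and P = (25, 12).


Compute successive multiples of P until we hit O:
  1P = (25, 12)
  2P = (14, 14)
  3P = (1, 9)
  4P = (21, 4)
  5P = (20, 29)
  6P = (5, 13)
  7P = (11, 9)
  8P = (30, 29)
  ... (continuing to 29P)
  29P = O

ord(P) = 29


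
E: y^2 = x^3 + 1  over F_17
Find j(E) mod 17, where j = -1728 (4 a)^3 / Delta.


Delta = -16(4 a^3 + 27 b^2) mod 17 = 10
-1728 * (4 a)^3 = -1728 * (4*0)^3 mod 17 = 0
j = 0 * 10^(-1) mod 17 = 0

j = 0 (mod 17)


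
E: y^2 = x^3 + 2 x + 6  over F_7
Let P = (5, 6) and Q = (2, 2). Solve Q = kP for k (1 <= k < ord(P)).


Enumerate multiples of P until we hit Q = (2, 2):
  1P = (5, 6)
  2P = (4, 1)
  3P = (2, 2)
Match found at i = 3.

k = 3


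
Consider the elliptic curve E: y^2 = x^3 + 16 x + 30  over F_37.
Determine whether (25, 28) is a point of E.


Check whether y^2 = x^3 + 16 x + 30 (mod 37) for (x, y) = (25, 28).
LHS: y^2 = 28^2 mod 37 = 7
RHS: x^3 + 16 x + 30 = 25^3 + 16*25 + 30 mod 37 = 34
LHS != RHS

No, not on the curve


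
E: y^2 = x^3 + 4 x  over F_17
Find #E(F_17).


For each x in F_17, count y with y^2 = x^3 + 4 x + 0 mod 17:
  x = 0: RHS = 0, y in [0]  -> 1 point(s)
  x = 2: RHS = 16, y in [4, 13]  -> 2 point(s)
  x = 5: RHS = 9, y in [3, 14]  -> 2 point(s)
  x = 6: RHS = 2, y in [6, 11]  -> 2 point(s)
  x = 8: RHS = 0, y in [0]  -> 1 point(s)
  x = 9: RHS = 0, y in [0]  -> 1 point(s)
  x = 11: RHS = 15, y in [7, 10]  -> 2 point(s)
  x = 12: RHS = 8, y in [5, 12]  -> 2 point(s)
  x = 15: RHS = 1, y in [1, 16]  -> 2 point(s)
Affine points: 15. Add the point at infinity: total = 16.

#E(F_17) = 16


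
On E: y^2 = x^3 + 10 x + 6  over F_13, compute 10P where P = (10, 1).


k = 10 = 1010_2 (binary, LSB first: 0101)
Double-and-add from P = (10, 1):
  bit 0 = 0: acc unchanged = O
  bit 1 = 1: acc = O + (7, 9) = (7, 9)
  bit 2 = 0: acc unchanged = (7, 9)
  bit 3 = 1: acc = (7, 9) + (5, 8) = (11, 2)

10P = (11, 2)


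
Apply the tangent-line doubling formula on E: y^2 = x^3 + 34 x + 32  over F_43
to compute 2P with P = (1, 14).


Doubling: s = (3 x1^2 + a) / (2 y1)
s = (3*1^2 + 34) / (2*14) mod 43 = 9
x3 = s^2 - 2 x1 mod 43 = 9^2 - 2*1 = 36
y3 = s (x1 - x3) - y1 mod 43 = 9 * (1 - 36) - 14 = 15

2P = (36, 15)


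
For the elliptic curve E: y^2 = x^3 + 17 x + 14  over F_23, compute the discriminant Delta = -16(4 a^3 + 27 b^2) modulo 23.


4 a^3 + 27 b^2 = 4*17^3 + 27*14^2 = 19652 + 5292 = 24944
Delta = -16 * (24944) = -399104
Delta mod 23 = 15

Delta = 15 (mod 23)


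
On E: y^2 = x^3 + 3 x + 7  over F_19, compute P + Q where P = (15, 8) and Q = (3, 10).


P != Q, so use the chord formula.
s = (y2 - y1) / (x2 - x1) = (2) / (7) mod 19 = 3
x3 = s^2 - x1 - x2 mod 19 = 3^2 - 15 - 3 = 10
y3 = s (x1 - x3) - y1 mod 19 = 3 * (15 - 10) - 8 = 7

P + Q = (10, 7)


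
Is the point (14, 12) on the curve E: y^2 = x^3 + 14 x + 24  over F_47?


Check whether y^2 = x^3 + 14 x + 24 (mod 47) for (x, y) = (14, 12).
LHS: y^2 = 12^2 mod 47 = 3
RHS: x^3 + 14 x + 24 = 14^3 + 14*14 + 24 mod 47 = 3
LHS = RHS

Yes, on the curve


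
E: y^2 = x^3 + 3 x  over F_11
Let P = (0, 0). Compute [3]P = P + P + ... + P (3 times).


k = 3 = 11_2 (binary, LSB first: 11)
Double-and-add from P = (0, 0):
  bit 0 = 1: acc = O + (0, 0) = (0, 0)
  bit 1 = 1: acc = (0, 0) + O = (0, 0)

3P = (0, 0)


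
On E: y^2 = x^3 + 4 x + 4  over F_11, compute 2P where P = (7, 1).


Doubling: s = (3 x1^2 + a) / (2 y1)
s = (3*7^2 + 4) / (2*1) mod 11 = 4
x3 = s^2 - 2 x1 mod 11 = 4^2 - 2*7 = 2
y3 = s (x1 - x3) - y1 mod 11 = 4 * (7 - 2) - 1 = 8

2P = (2, 8)


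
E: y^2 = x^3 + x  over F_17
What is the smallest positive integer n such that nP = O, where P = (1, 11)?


Compute successive multiples of P until we hit O:
  1P = (1, 11)
  2P = (0, 0)
  3P = (1, 6)
  4P = O

ord(P) = 4


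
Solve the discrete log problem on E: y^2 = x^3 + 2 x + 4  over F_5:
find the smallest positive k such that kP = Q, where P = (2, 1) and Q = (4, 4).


Enumerate multiples of P until we hit Q = (4, 4):
  1P = (2, 1)
  2P = (0, 3)
  3P = (4, 1)
  4P = (4, 4)
Match found at i = 4.

k = 4


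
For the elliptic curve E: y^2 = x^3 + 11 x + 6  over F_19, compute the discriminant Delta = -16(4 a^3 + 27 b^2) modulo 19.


4 a^3 + 27 b^2 = 4*11^3 + 27*6^2 = 5324 + 972 = 6296
Delta = -16 * (6296) = -100736
Delta mod 19 = 2

Delta = 2 (mod 19)


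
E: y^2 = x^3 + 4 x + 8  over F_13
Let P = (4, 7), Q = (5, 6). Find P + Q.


P != Q, so use the chord formula.
s = (y2 - y1) / (x2 - x1) = (12) / (1) mod 13 = 12
x3 = s^2 - x1 - x2 mod 13 = 12^2 - 4 - 5 = 5
y3 = s (x1 - x3) - y1 mod 13 = 12 * (4 - 5) - 7 = 7

P + Q = (5, 7)


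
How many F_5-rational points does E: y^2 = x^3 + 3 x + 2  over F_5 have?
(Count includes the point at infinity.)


For each x in F_5, count y with y^2 = x^3 + 3 x + 2 mod 5:
  x = 1: RHS = 1, y in [1, 4]  -> 2 point(s)
  x = 2: RHS = 1, y in [1, 4]  -> 2 point(s)
Affine points: 4. Add the point at infinity: total = 5.

#E(F_5) = 5
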